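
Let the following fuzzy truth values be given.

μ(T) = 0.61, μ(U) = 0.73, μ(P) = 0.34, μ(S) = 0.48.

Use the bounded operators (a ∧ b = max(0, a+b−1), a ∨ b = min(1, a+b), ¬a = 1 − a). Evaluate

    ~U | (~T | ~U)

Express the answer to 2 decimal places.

~U = 1 − 0.73 = 0.27
~T = 1 − 0.61 = 0.39
~U = 1 − 0.73 = 0.27
~T | ~U = min(1, a+b) on (0.39, 0.27) = 0.66
~U | (~T | ~U) = min(1, a+b) on (0.27, 0.66) = 0.93

0.93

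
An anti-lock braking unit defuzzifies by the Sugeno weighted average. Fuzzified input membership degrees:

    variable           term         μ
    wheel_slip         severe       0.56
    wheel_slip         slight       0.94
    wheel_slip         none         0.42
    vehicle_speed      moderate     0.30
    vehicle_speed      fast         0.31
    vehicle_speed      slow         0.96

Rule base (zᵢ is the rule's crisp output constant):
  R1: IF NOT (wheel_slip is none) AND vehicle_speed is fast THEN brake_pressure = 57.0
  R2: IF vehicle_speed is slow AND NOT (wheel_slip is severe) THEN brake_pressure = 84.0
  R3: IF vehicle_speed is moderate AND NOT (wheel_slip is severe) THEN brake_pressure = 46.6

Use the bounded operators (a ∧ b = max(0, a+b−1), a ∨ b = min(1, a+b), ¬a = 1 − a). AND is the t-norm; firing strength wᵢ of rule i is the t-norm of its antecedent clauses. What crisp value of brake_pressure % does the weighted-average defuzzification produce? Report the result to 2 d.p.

84.00

R1 (z=57.0): ¬none=1−0.42=0.58, fast=0.31; AND[max(0, a+b−1)] → w = 0.00
R2 (z=84.0): slow=0.96, ¬severe=1−0.56=0.44; AND[max(0, a+b−1)] → w = 0.40
R3 (z=46.6): moderate=0.30, ¬severe=1−0.56=0.44; AND[max(0, a+b−1)] → w = 0.00
Weighted average = (0.00·57.0 + 0.40·84.0 + 0.00·46.6) / (0.00 + 0.40 + 0.00)
  = 33.6000 / 0.4000 = 84.00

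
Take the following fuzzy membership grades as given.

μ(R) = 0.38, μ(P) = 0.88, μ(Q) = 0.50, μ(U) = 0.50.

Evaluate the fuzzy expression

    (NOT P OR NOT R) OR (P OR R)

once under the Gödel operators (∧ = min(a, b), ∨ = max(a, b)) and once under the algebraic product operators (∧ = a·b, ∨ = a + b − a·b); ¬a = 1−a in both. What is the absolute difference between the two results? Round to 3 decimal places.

Under Gödel:
  NOT P = 1 − 0.88 = 0.12
  NOT R = 1 − 0.38 = 0.62
  NOT P OR NOT R = max(a, b) on (0.12, 0.62) = 0.62
  P OR R = max(a, b) on (0.88, 0.38) = 0.88
  (NOT P OR NOT R) OR (P OR R) = max(a, b) on (0.62, 0.88) = 0.88
  → value = 0.8800
Under algebraic product:
  NOT P = 1 − 0.8800 = 0.1200
  NOT R = 1 − 0.3800 = 0.6200
  NOT P OR NOT R = a + b − a·b on (0.1200, 0.6200) = 0.6656
  P OR R = a + b − a·b on (0.8800, 0.3800) = 0.9256
  (NOT P OR NOT R) OR (P OR R) = a + b − a·b on (0.6656, 0.9256) = 0.9751
  → value = 0.9751
|0.8800 − 0.9751| = 0.095

0.095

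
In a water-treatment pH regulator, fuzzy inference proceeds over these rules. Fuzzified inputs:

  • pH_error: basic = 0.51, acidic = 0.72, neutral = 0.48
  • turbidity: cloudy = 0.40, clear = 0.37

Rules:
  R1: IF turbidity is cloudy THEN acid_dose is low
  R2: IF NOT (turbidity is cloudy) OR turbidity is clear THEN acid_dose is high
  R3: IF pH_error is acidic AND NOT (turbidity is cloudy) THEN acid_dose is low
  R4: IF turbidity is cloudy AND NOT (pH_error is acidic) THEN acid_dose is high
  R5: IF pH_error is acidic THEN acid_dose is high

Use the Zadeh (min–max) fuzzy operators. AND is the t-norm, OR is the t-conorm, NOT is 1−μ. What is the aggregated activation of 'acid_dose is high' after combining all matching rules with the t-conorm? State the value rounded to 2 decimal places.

0.72

R1: cloudy=0.40 → w = 0.40
R2: ¬cloudy=1−0.40=0.60, clear=0.37; OR[max(a, b)] → w = 0.60
R3: acidic=0.72, ¬cloudy=1−0.40=0.60; AND[min(a, b)] → w = 0.60
R4: cloudy=0.40, ¬acidic=1−0.72=0.28; AND[min(a, b)] → w = 0.28
R5: acidic=0.72 → w = 0.72
Rules with consequent 'high': {R2, R4, R5} → strengths 0.60, 0.28, 0.72
Aggregate via t-conorm [max(a, b)]: 0.72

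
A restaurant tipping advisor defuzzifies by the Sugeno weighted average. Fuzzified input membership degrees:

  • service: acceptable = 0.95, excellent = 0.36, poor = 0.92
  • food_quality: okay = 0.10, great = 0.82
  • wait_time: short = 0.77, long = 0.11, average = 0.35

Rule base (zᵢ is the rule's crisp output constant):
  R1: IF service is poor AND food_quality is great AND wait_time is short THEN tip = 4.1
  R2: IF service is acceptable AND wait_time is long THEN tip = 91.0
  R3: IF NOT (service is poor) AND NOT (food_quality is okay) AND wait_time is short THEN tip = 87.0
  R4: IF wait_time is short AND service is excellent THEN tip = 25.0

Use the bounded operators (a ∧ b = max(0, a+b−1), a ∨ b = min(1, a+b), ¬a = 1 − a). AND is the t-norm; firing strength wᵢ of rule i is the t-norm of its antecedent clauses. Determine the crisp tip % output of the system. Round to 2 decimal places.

R1 (z=4.1): poor=0.92, great=0.82, short=0.77; AND[max(0, a+b−1)] → w = 0.51
R2 (z=91.0): acceptable=0.95, long=0.11; AND[max(0, a+b−1)] → w = 0.06
R3 (z=87.0): ¬poor=1−0.92=0.08, ¬okay=1−0.10=0.90, short=0.77; AND[max(0, a+b−1)] → w = 0.00
R4 (z=25.0): short=0.77, excellent=0.36; AND[max(0, a+b−1)] → w = 0.13
Weighted average = (0.51·4.1 + 0.06·91.0 + 0.00·87.0 + 0.13·25.0) / (0.51 + 0.06 + 0.00 + 0.13)
  = 10.8010 / 0.7000 = 15.43

15.43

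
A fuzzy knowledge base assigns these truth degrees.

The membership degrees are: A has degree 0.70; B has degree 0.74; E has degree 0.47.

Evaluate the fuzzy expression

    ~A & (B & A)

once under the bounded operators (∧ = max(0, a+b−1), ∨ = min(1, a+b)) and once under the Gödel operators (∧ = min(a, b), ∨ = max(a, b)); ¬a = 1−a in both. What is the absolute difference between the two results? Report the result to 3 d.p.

Under bounded:
  ~A = 1 − 0.70 = 0.30
  B & A = max(0, a+b−1) on (0.74, 0.70) = 0.44
  ~A & (B & A) = max(0, a+b−1) on (0.30, 0.44) = 0.00
  → value = 0.0000
Under Gödel:
  ~A = 1 − 0.70 = 0.30
  B & A = min(a, b) on (0.74, 0.70) = 0.70
  ~A & (B & A) = min(a, b) on (0.30, 0.70) = 0.30
  → value = 0.3000
|0.0000 − 0.3000| = 0.300

0.300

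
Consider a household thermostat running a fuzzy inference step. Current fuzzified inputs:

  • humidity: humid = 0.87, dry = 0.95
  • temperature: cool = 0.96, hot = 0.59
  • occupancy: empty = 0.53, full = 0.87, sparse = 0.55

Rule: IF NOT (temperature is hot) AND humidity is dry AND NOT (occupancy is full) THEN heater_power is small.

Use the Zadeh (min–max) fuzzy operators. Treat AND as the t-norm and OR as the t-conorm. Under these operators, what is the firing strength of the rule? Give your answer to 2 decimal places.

firing strength: ¬hot=1−0.59=0.41, dry=0.95, ¬full=1−0.87=0.13; AND[min(a, b)] → w = 0.13

0.13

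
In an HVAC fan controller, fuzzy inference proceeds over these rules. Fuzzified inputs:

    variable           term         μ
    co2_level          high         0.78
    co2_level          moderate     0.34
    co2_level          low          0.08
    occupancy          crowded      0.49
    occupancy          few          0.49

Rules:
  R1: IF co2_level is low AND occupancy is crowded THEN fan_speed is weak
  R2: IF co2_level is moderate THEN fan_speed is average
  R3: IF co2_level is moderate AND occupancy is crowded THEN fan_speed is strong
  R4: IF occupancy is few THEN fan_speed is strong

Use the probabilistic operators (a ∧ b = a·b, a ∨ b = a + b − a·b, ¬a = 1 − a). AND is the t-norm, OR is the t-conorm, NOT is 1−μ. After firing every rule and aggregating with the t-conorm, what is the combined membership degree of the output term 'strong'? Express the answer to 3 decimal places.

0.575

R1: low=0.08, crowded=0.49; AND[a·b] → w = 0.0392
R2: moderate=0.34 → w = 0.3400
R3: moderate=0.34, crowded=0.49; AND[a·b] → w = 0.1666
R4: few=0.49 → w = 0.4900
Rules with consequent 'strong': {R3, R4} → strengths 0.1666, 0.4900
Aggregate via t-conorm [a + b − a·b]: 0.5750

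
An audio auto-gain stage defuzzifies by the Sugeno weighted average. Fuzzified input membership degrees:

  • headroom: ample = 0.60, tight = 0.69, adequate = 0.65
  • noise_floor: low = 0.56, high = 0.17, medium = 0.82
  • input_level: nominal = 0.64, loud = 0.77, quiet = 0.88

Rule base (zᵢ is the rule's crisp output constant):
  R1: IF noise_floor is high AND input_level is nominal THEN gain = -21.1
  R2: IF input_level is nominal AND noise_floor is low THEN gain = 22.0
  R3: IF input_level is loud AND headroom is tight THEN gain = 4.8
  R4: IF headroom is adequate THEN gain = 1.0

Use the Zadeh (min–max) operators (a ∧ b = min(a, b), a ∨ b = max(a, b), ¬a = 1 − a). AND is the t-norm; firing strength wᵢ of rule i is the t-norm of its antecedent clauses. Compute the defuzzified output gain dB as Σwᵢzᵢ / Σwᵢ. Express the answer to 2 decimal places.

R1 (z=-21.1): high=0.17, nominal=0.64; AND[min(a, b)] → w = 0.17
R2 (z=22.0): nominal=0.64, low=0.56; AND[min(a, b)] → w = 0.56
R3 (z=4.8): loud=0.77, tight=0.69; AND[min(a, b)] → w = 0.69
R4 (z=1.0): adequate=0.65 → w = 0.65
Weighted average = (0.17·-21.1 + 0.56·22.0 + 0.69·4.8 + 0.65·1.0) / (0.17 + 0.56 + 0.69 + 0.65)
  = 12.6950 / 2.0700 = 6.13

6.13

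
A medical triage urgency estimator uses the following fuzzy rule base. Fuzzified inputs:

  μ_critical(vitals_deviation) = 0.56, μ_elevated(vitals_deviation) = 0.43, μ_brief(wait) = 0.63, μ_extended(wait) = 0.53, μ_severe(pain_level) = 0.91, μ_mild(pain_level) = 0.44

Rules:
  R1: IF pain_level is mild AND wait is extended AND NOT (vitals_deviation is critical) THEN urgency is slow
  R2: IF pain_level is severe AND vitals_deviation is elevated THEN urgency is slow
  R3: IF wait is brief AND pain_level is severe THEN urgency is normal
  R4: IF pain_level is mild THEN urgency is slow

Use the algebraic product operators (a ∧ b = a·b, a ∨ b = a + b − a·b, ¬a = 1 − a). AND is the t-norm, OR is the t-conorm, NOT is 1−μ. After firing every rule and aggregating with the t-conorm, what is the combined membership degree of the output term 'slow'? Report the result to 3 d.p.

0.694

R1: mild=0.44, extended=0.53, ¬critical=1−0.56=0.44; AND[a·b] → w = 0.1026
R2: severe=0.91, elevated=0.43; AND[a·b] → w = 0.3913
R3: brief=0.63, severe=0.91; AND[a·b] → w = 0.5733
R4: mild=0.44 → w = 0.4400
Rules with consequent 'slow': {R1, R2, R4} → strengths 0.1026, 0.3913, 0.4400
Aggregate via t-conorm [a + b − a·b]: 0.6941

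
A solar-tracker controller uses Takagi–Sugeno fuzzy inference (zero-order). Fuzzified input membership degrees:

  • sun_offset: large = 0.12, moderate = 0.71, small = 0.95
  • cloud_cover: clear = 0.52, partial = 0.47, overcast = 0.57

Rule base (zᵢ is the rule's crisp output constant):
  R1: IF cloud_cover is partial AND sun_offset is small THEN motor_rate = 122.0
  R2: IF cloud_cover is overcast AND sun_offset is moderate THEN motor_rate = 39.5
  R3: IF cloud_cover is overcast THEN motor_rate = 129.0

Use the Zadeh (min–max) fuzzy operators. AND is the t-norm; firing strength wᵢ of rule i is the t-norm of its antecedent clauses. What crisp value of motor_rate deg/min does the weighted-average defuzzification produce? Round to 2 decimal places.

95.27

R1 (z=122.0): partial=0.47, small=0.95; AND[min(a, b)] → w = 0.47
R2 (z=39.5): overcast=0.57, moderate=0.71; AND[min(a, b)] → w = 0.57
R3 (z=129.0): overcast=0.57 → w = 0.57
Weighted average = (0.47·122.0 + 0.57·39.5 + 0.57·129.0) / (0.47 + 0.57 + 0.57)
  = 153.3850 / 1.6100 = 95.27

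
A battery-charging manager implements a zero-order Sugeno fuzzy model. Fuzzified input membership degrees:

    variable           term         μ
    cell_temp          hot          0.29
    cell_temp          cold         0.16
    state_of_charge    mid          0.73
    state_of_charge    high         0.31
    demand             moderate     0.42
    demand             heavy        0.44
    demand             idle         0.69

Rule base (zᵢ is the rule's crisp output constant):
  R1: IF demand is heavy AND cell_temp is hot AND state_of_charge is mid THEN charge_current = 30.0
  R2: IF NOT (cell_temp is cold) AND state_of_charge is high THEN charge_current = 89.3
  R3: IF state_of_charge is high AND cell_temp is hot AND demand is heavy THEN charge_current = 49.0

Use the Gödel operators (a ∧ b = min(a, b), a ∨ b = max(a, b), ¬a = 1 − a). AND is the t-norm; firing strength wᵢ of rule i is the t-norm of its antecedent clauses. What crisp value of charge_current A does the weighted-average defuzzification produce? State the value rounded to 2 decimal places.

R1 (z=30.0): heavy=0.44, hot=0.29, mid=0.73; AND[min(a, b)] → w = 0.29
R2 (z=89.3): ¬cold=1−0.16=0.84, high=0.31; AND[min(a, b)] → w = 0.31
R3 (z=49.0): high=0.31, hot=0.29, heavy=0.44; AND[min(a, b)] → w = 0.29
Weighted average = (0.29·30.0 + 0.31·89.3 + 0.29·49.0) / (0.29 + 0.31 + 0.29)
  = 50.5930 / 0.8900 = 56.85

56.85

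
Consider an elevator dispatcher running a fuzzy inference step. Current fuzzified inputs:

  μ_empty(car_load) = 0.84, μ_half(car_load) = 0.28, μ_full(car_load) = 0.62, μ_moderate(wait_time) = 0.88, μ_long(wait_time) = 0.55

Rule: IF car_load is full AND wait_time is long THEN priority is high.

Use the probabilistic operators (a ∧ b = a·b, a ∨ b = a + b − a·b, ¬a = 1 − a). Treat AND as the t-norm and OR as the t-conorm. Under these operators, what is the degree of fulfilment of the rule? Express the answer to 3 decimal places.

0.341

firing strength: full=0.62, long=0.55; AND[a·b] → w = 0.3410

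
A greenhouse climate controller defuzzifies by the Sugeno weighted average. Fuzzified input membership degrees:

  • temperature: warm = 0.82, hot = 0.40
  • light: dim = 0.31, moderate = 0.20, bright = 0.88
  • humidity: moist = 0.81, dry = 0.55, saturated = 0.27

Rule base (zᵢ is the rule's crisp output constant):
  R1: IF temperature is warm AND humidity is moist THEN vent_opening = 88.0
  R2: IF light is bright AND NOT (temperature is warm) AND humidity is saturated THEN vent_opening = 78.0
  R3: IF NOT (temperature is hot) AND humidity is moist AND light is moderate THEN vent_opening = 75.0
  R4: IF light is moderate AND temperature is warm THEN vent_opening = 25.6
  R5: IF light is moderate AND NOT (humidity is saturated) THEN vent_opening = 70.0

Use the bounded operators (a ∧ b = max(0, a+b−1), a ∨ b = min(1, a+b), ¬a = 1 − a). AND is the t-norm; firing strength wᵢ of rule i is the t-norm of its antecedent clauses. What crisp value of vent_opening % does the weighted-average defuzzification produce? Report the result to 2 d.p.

R1 (z=88.0): warm=0.82, moist=0.81; AND[max(0, a+b−1)] → w = 0.63
R2 (z=78.0): bright=0.88, ¬warm=1−0.82=0.18, saturated=0.27; AND[max(0, a+b−1)] → w = 0.00
R3 (z=75.0): ¬hot=1−0.40=0.60, moist=0.81, moderate=0.20; AND[max(0, a+b−1)] → w = 0.00
R4 (z=25.6): moderate=0.20, warm=0.82; AND[max(0, a+b−1)] → w = 0.02
R5 (z=70.0): moderate=0.20, ¬saturated=1−0.27=0.73; AND[max(0, a+b−1)] → w = 0.00
Weighted average = (0.63·88.0 + 0.00·78.0 + 0.00·75.0 + 0.02·25.6 + 0.00·70.0) / (0.63 + 0.00 + 0.00 + 0.02 + 0.00)
  = 55.9520 / 0.6500 = 86.08

86.08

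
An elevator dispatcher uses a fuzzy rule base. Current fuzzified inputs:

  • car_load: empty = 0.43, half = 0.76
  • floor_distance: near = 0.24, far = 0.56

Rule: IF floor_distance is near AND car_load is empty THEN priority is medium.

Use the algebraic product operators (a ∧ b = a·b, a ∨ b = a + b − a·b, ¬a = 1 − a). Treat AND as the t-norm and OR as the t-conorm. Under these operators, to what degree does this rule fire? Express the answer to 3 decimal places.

0.103

firing strength: near=0.24, empty=0.43; AND[a·b] → w = 0.1032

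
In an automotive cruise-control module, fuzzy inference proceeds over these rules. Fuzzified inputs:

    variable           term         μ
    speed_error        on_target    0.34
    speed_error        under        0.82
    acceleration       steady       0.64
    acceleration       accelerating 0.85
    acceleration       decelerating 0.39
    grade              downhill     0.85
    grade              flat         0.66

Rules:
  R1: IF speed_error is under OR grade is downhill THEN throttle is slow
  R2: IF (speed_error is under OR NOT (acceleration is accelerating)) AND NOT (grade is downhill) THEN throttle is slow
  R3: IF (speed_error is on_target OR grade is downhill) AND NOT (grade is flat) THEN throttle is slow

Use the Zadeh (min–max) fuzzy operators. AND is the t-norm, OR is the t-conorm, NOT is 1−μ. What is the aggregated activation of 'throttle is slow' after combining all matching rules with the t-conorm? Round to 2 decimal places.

0.85

R1: under=0.82, downhill=0.85; OR[max(a, b)] → w = 0.85
R2: (under=0.82 OR ¬accelerating=1−0.85=0.15) = 0.82; AND[min(a, b)] with ¬downhill=1−0.85=0.15 → w = 0.15
R3: (on_target=0.34 OR downhill=0.85) = 0.85; AND[min(a, b)] with ¬flat=1−0.66=0.34 → w = 0.34
Rules with consequent 'slow': {R1, R2, R3} → strengths 0.85, 0.15, 0.34
Aggregate via t-conorm [max(a, b)]: 0.85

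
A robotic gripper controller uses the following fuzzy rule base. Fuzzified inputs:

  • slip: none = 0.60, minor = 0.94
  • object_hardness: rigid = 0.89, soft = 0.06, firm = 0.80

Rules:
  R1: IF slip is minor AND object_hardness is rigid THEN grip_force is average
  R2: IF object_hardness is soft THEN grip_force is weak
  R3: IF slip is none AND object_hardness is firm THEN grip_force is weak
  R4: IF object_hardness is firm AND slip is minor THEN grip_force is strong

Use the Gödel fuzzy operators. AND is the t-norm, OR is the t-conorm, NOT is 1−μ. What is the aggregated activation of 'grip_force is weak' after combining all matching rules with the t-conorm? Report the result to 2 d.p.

R1: minor=0.94, rigid=0.89; AND[min(a, b)] → w = 0.89
R2: soft=0.06 → w = 0.06
R3: none=0.60, firm=0.80; AND[min(a, b)] → w = 0.60
R4: firm=0.80, minor=0.94; AND[min(a, b)] → w = 0.80
Rules with consequent 'weak': {R2, R3} → strengths 0.06, 0.60
Aggregate via t-conorm [max(a, b)]: 0.60

0.60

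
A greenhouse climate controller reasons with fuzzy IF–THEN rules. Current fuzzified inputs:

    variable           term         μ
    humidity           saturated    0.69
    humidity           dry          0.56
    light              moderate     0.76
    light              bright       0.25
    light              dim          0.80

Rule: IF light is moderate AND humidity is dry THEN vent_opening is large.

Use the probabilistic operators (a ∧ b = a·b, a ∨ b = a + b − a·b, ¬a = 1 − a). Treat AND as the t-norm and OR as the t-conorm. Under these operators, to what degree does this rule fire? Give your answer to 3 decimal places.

firing strength: moderate=0.76, dry=0.56; AND[a·b] → w = 0.4256

0.426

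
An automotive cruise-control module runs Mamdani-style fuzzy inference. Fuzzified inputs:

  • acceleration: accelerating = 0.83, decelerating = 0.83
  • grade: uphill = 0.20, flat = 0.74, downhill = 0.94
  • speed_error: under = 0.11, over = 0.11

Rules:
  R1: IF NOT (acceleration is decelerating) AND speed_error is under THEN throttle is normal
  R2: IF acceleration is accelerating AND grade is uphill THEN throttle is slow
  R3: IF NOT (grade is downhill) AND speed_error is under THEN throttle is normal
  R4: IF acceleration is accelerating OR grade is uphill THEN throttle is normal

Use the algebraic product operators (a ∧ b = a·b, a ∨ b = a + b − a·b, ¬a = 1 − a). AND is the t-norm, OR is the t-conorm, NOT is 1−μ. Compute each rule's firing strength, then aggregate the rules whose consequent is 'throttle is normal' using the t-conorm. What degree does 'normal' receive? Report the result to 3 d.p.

0.867

R1: ¬decelerating=1−0.83=0.17, under=0.11; AND[a·b] → w = 0.0187
R2: accelerating=0.83, uphill=0.20; AND[a·b] → w = 0.1660
R3: ¬downhill=1−0.94=0.06, under=0.11; AND[a·b] → w = 0.0066
R4: accelerating=0.83, uphill=0.20; OR[a + b − a·b] → w = 0.8640
Rules with consequent 'normal': {R1, R3, R4} → strengths 0.0187, 0.0066, 0.8640
Aggregate via t-conorm [a + b − a·b]: 0.8674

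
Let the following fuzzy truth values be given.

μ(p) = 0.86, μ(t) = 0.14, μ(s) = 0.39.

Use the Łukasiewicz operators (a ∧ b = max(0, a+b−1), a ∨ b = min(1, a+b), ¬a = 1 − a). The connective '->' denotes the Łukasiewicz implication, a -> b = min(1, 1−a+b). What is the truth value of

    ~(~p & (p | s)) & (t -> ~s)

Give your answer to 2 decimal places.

~p = 1 − 0.86 = 0.14
p | s = min(1, a+b) on (0.86, 0.39) = 1.00
~p & (p | s) = max(0, a+b−1) on (0.14, 1.00) = 0.14
~(~p & (p | s)) = 1 − 0.14 = 0.86
~s = 1 − 0.39 = 0.61
t -> ~s  [Łukasiewicz: min(1, 1−a+b)] with a=0.14, b=0.61 → 1.00
~(~p & (p | s)) & (t -> ~s) = max(0, a+b−1) on (0.86, 1.00) = 0.86

0.86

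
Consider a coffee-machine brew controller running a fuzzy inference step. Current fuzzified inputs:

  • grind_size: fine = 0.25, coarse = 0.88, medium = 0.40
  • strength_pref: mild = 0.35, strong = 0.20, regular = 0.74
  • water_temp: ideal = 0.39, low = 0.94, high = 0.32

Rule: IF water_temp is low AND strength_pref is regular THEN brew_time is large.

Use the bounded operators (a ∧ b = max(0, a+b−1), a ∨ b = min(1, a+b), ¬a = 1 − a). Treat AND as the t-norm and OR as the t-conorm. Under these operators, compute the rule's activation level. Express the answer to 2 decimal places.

0.68

firing strength: low=0.94, regular=0.74; AND[max(0, a+b−1)] → w = 0.68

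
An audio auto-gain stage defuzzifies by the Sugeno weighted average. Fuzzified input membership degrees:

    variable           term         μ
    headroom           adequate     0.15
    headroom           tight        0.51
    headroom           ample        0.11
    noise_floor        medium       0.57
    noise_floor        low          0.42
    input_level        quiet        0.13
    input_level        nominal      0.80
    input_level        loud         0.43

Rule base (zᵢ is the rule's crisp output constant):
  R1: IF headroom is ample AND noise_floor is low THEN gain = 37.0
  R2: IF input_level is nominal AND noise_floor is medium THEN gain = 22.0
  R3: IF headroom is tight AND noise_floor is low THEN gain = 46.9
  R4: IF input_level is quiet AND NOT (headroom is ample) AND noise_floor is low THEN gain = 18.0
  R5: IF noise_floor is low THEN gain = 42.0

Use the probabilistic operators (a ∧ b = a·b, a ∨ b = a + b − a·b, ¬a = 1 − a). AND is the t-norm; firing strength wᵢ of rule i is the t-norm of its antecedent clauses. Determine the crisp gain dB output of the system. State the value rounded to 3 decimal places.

R1 (z=37.0): ample=0.11, low=0.42; AND[a·b] → w = 0.0462
R2 (z=22.0): nominal=0.80, medium=0.57; AND[a·b] → w = 0.4560
R3 (z=46.9): tight=0.51, low=0.42; AND[a·b] → w = 0.2142
R4 (z=18.0): quiet=0.13, ¬ample=1−0.11=0.89, low=0.42; AND[a·b] → w = 0.0486
R5 (z=42.0): low=0.42 → w = 0.4200
Weighted average = (0.0462·37.0 + 0.4560·22.0 + 0.2142·46.9 + 0.0486·18.0 + 0.4200·42.0) / (0.0462 + 0.4560 + 0.2142 + 0.0486 + 0.4200)
  = 40.3021 / 1.1850 = 34.010

34.010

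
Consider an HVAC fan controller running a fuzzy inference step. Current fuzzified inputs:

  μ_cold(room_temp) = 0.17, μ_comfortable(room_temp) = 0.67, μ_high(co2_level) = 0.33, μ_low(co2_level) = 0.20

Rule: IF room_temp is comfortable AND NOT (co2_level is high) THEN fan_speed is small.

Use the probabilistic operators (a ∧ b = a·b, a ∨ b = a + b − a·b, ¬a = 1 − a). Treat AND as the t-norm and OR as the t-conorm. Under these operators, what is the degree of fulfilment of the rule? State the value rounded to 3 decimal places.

firing strength: comfortable=0.67, ¬high=1−0.33=0.67; AND[a·b] → w = 0.4489

0.449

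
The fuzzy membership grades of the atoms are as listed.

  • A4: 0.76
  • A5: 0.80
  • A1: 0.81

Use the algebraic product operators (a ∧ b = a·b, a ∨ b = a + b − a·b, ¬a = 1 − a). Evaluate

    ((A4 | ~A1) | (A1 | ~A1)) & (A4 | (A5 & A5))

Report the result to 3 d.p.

0.886

~A1 = 1 − 0.8100 = 0.1900
A4 | ~A1 = a + b − a·b on (0.7600, 0.1900) = 0.8056
~A1 = 1 − 0.8100 = 0.1900
A1 | ~A1 = a + b − a·b on (0.8100, 0.1900) = 0.8461
(A4 | ~A1) | (A1 | ~A1) = a + b − a·b on (0.8056, 0.8461) = 0.9701
A5 & A5 = a·b on (0.8000, 0.8000) = 0.6400
A4 | (A5 & A5) = a + b − a·b on (0.7600, 0.6400) = 0.9136
((A4 | ~A1) | (A1 | ~A1)) & (A4 | (A5 & A5)) = a·b on (0.9701, 0.9136) = 0.8863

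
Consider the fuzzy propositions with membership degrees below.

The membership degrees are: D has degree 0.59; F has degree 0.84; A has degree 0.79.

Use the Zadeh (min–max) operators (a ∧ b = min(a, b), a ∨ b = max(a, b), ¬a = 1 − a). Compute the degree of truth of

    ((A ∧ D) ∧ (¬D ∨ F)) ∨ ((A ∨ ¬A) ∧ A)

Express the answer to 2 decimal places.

A ∧ D = min(a, b) on (0.79, 0.59) = 0.59
¬D = 1 − 0.59 = 0.41
¬D ∨ F = max(a, b) on (0.41, 0.84) = 0.84
(A ∧ D) ∧ (¬D ∨ F) = min(a, b) on (0.59, 0.84) = 0.59
¬A = 1 − 0.79 = 0.21
A ∨ ¬A = max(a, b) on (0.79, 0.21) = 0.79
(A ∨ ¬A) ∧ A = min(a, b) on (0.79, 0.79) = 0.79
((A ∧ D) ∧ (¬D ∨ F)) ∨ ((A ∨ ¬A) ∧ A) = max(a, b) on (0.59, 0.79) = 0.79

0.79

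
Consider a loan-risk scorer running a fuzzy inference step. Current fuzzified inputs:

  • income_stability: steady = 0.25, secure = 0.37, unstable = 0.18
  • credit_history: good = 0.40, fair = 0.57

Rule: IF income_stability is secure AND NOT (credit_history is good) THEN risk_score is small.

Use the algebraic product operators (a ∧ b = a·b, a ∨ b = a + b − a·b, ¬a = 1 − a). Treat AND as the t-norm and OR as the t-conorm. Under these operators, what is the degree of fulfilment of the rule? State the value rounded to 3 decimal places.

firing strength: secure=0.37, ¬good=1−0.40=0.60; AND[a·b] → w = 0.2220

0.222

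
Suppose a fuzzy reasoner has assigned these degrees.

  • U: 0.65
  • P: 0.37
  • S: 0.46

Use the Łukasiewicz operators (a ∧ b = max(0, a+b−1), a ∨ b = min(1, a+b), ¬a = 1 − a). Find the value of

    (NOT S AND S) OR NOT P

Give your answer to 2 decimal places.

NOT S = 1 − 0.46 = 0.54
NOT S AND S = max(0, a+b−1) on (0.54, 0.46) = 0.00
NOT P = 1 − 0.37 = 0.63
(NOT S AND S) OR NOT P = min(1, a+b) on (0.00, 0.63) = 0.63

0.63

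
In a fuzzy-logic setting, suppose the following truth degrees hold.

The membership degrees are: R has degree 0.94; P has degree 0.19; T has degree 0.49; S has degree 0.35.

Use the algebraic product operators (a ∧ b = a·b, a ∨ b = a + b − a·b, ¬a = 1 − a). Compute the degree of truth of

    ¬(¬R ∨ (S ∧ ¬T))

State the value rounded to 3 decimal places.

¬R = 1 − 0.9400 = 0.0600
¬T = 1 − 0.4900 = 0.5100
S ∧ ¬T = a·b on (0.3500, 0.5100) = 0.1785
¬R ∨ (S ∧ ¬T) = a + b − a·b on (0.0600, 0.1785) = 0.2278
¬(¬R ∨ (S ∧ ¬T)) = 1 − 0.2278 = 0.7722

0.772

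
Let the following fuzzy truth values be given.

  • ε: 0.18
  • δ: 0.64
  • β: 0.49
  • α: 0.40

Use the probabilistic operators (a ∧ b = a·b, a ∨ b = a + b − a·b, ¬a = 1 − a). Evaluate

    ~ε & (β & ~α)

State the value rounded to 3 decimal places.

0.241

~ε = 1 − 0.1800 = 0.8200
~α = 1 − 0.4000 = 0.6000
β & ~α = a·b on (0.4900, 0.6000) = 0.2940
~ε & (β & ~α) = a·b on (0.8200, 0.2940) = 0.2411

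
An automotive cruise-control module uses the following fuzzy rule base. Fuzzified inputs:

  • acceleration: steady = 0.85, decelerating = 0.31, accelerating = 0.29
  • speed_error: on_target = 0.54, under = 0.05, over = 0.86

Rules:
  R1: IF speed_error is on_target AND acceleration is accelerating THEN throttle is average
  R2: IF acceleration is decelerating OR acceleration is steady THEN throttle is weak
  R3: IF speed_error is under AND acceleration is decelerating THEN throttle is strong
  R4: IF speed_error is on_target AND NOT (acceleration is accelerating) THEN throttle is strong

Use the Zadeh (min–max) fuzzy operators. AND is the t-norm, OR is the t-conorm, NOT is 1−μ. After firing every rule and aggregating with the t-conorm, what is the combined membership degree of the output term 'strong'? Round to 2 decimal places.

R1: on_target=0.54, accelerating=0.29; AND[min(a, b)] → w = 0.29
R2: decelerating=0.31, steady=0.85; OR[max(a, b)] → w = 0.85
R3: under=0.05, decelerating=0.31; AND[min(a, b)] → w = 0.05
R4: on_target=0.54, ¬accelerating=1−0.29=0.71; AND[min(a, b)] → w = 0.54
Rules with consequent 'strong': {R3, R4} → strengths 0.05, 0.54
Aggregate via t-conorm [max(a, b)]: 0.54

0.54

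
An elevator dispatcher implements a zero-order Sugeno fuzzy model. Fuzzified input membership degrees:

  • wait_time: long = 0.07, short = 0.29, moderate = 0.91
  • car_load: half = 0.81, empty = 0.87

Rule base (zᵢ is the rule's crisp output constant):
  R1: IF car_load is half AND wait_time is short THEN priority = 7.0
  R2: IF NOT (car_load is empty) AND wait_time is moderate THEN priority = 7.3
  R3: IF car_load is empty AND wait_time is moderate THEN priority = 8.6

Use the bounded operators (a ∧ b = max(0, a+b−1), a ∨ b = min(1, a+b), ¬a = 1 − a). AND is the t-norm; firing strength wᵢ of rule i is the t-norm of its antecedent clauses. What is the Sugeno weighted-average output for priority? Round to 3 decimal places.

8.370

R1 (z=7.0): half=0.81, short=0.29; AND[max(0, a+b−1)] → w = 0.10
R2 (z=7.3): ¬empty=1−0.87=0.13, moderate=0.91; AND[max(0, a+b−1)] → w = 0.04
R3 (z=8.6): empty=0.87, moderate=0.91; AND[max(0, a+b−1)] → w = 0.78
Weighted average = (0.10·7.0 + 0.04·7.3 + 0.78·8.6) / (0.10 + 0.04 + 0.78)
  = 7.7000 / 0.9200 = 8.370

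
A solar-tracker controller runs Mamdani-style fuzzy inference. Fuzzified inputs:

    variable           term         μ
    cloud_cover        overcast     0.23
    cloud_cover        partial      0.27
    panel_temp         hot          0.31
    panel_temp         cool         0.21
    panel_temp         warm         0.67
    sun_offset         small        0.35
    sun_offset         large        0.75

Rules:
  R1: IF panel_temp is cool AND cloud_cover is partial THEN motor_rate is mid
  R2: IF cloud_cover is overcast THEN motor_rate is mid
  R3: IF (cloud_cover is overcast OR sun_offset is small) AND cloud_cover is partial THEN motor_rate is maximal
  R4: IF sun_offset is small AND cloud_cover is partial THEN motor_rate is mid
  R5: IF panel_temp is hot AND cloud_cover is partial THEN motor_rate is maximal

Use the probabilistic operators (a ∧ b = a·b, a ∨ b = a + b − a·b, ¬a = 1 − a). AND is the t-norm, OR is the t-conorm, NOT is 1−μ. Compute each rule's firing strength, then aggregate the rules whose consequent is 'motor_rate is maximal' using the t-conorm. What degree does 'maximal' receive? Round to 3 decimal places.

R1: cool=0.21, partial=0.27; AND[a·b] → w = 0.0567
R2: overcast=0.23 → w = 0.2300
R3: (overcast=0.23 OR small=0.35) = 0.4995; AND[a·b] with partial=0.27 → w = 0.1349
R4: small=0.35, partial=0.27; AND[a·b] → w = 0.0945
R5: hot=0.31, partial=0.27; AND[a·b] → w = 0.0837
Rules with consequent 'maximal': {R3, R5} → strengths 0.1349, 0.0837
Aggregate via t-conorm [a + b − a·b]: 0.2073

0.207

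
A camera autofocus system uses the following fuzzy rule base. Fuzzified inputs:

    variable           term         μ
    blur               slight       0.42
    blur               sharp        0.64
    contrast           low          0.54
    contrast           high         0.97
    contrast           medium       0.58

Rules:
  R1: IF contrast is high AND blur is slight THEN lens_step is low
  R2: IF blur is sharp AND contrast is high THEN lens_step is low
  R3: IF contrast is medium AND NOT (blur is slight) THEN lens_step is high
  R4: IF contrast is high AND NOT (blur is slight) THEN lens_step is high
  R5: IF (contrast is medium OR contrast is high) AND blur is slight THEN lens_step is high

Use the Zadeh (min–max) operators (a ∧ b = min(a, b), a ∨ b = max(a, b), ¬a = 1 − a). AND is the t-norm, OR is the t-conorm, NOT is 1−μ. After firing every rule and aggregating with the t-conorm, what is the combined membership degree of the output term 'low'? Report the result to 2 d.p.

0.64

R1: high=0.97, slight=0.42; AND[min(a, b)] → w = 0.42
R2: sharp=0.64, high=0.97; AND[min(a, b)] → w = 0.64
R3: medium=0.58, ¬slight=1−0.42=0.58; AND[min(a, b)] → w = 0.58
R4: high=0.97, ¬slight=1−0.42=0.58; AND[min(a, b)] → w = 0.58
R5: (medium=0.58 OR high=0.97) = 0.97; AND[min(a, b)] with slight=0.42 → w = 0.42
Rules with consequent 'low': {R1, R2} → strengths 0.42, 0.64
Aggregate via t-conorm [max(a, b)]: 0.64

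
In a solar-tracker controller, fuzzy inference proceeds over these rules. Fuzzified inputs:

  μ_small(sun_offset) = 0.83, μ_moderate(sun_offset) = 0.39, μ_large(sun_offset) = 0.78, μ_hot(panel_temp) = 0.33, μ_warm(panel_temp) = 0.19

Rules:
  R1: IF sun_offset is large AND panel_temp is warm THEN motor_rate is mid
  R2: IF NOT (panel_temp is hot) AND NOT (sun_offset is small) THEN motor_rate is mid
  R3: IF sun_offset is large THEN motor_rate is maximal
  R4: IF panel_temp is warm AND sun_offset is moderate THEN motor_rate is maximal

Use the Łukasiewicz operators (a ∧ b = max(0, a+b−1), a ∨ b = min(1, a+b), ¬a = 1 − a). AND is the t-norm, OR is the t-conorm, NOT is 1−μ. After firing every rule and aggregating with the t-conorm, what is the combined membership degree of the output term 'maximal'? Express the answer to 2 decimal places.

0.78

R1: large=0.78, warm=0.19; AND[max(0, a+b−1)] → w = 0.00
R2: ¬hot=1−0.33=0.67, ¬small=1−0.83=0.17; AND[max(0, a+b−1)] → w = 0.00
R3: large=0.78 → w = 0.78
R4: warm=0.19, moderate=0.39; AND[max(0, a+b−1)] → w = 0.00
Rules with consequent 'maximal': {R3, R4} → strengths 0.78, 0.00
Aggregate via t-conorm [min(1, a+b)]: 0.78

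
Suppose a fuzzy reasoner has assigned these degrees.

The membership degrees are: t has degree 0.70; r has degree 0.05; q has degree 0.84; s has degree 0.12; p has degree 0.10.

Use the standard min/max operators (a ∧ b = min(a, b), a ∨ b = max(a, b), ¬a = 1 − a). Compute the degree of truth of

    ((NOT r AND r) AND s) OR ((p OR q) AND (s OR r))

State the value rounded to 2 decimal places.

NOT r = 1 − 0.05 = 0.95
NOT r AND r = min(a, b) on (0.95, 0.05) = 0.05
(NOT r AND r) AND s = min(a, b) on (0.05, 0.12) = 0.05
p OR q = max(a, b) on (0.10, 0.84) = 0.84
s OR r = max(a, b) on (0.12, 0.05) = 0.12
(p OR q) AND (s OR r) = min(a, b) on (0.84, 0.12) = 0.12
((NOT r AND r) AND s) OR ((p OR q) AND (s OR r)) = max(a, b) on (0.05, 0.12) = 0.12

0.12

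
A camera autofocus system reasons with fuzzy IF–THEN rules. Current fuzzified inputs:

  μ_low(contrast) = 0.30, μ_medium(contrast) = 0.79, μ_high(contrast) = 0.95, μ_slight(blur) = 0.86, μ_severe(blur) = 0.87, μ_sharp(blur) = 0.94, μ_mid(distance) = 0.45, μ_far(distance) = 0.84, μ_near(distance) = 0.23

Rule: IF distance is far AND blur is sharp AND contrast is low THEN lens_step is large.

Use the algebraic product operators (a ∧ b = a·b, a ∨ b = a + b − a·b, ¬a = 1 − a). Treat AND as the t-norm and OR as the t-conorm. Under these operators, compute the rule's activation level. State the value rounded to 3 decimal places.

0.237

firing strength: far=0.84, sharp=0.94, low=0.30; AND[a·b] → w = 0.2369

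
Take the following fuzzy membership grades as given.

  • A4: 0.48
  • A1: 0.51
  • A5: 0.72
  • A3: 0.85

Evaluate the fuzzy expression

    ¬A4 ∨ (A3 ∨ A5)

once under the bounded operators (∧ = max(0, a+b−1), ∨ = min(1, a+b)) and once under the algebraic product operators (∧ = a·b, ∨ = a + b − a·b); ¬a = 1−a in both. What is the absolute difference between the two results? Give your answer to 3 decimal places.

0.020

Under bounded:
  ¬A4 = 1 − 0.48 = 0.52
  A3 ∨ A5 = min(1, a+b) on (0.85, 0.72) = 1.00
  ¬A4 ∨ (A3 ∨ A5) = min(1, a+b) on (0.52, 1.00) = 1.00
  → value = 1.0000
Under algebraic product:
  ¬A4 = 1 − 0.4800 = 0.5200
  A3 ∨ A5 = a + b − a·b on (0.8500, 0.7200) = 0.9580
  ¬A4 ∨ (A3 ∨ A5) = a + b − a·b on (0.5200, 0.9580) = 0.9798
  → value = 0.9798
|1.0000 − 0.9798| = 0.020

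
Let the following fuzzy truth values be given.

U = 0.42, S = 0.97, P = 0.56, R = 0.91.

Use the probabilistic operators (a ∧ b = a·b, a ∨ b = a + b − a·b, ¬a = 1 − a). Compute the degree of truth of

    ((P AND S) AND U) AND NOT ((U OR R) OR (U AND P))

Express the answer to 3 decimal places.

0.009

P AND S = a·b on (0.5600, 0.9700) = 0.5432
(P AND S) AND U = a·b on (0.5432, 0.4200) = 0.2281
U OR R = a + b − a·b on (0.4200, 0.9100) = 0.9478
U AND P = a·b on (0.4200, 0.5600) = 0.2352
(U OR R) OR (U AND P) = a + b − a·b on (0.9478, 0.2352) = 0.9601
NOT ((U OR R) OR (U AND P)) = 1 − 0.9601 = 0.0399
((P AND S) AND U) AND NOT ((U OR R) OR (U AND P)) = a·b on (0.2281, 0.0399) = 0.0091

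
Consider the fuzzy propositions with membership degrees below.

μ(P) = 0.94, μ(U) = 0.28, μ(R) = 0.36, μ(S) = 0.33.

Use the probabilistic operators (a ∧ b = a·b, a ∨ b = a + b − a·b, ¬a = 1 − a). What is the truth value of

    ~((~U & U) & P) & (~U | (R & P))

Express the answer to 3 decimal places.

0.660

~U = 1 − 0.2800 = 0.7200
~U & U = a·b on (0.7200, 0.2800) = 0.2016
(~U & U) & P = a·b on (0.2016, 0.9400) = 0.1895
~((~U & U) & P) = 1 − 0.1895 = 0.8105
~U = 1 − 0.2800 = 0.7200
R & P = a·b on (0.3600, 0.9400) = 0.3384
~U | (R & P) = a + b − a·b on (0.7200, 0.3384) = 0.8148
~((~U & U) & P) & (~U | (R & P)) = a·b on (0.8105, 0.8148) = 0.6604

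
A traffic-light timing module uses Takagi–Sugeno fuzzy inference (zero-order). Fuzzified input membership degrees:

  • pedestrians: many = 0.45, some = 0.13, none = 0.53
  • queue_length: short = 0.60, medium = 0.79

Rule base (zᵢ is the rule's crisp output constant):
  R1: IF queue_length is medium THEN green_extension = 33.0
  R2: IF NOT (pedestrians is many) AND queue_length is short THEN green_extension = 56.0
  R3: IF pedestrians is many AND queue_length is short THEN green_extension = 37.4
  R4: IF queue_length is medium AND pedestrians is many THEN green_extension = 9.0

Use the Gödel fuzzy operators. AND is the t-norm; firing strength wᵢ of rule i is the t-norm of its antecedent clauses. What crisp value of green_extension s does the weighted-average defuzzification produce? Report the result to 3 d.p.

34.710

R1 (z=33.0): medium=0.79 → w = 0.79
R2 (z=56.0): ¬many=1−0.45=0.55, short=0.60; AND[min(a, b)] → w = 0.55
R3 (z=37.4): many=0.45, short=0.60; AND[min(a, b)] → w = 0.45
R4 (z=9.0): medium=0.79, many=0.45; AND[min(a, b)] → w = 0.45
Weighted average = (0.79·33.0 + 0.55·56.0 + 0.45·37.4 + 0.45·9.0) / (0.79 + 0.55 + 0.45 + 0.45)
  = 77.7500 / 2.2400 = 34.710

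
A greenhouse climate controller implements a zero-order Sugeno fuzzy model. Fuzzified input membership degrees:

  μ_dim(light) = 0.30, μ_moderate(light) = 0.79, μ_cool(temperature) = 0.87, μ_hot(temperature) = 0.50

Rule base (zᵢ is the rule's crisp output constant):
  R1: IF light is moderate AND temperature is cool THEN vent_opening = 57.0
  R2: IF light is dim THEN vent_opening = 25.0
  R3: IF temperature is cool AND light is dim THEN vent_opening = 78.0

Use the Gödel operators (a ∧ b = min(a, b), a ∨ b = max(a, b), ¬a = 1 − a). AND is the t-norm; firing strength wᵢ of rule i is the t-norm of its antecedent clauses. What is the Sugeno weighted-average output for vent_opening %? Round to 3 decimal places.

R1 (z=57.0): moderate=0.79, cool=0.87; AND[min(a, b)] → w = 0.79
R2 (z=25.0): dim=0.30 → w = 0.30
R3 (z=78.0): cool=0.87, dim=0.30; AND[min(a, b)] → w = 0.30
Weighted average = (0.79·57.0 + 0.30·25.0 + 0.30·78.0) / (0.79 + 0.30 + 0.30)
  = 75.9300 / 1.3900 = 54.626

54.626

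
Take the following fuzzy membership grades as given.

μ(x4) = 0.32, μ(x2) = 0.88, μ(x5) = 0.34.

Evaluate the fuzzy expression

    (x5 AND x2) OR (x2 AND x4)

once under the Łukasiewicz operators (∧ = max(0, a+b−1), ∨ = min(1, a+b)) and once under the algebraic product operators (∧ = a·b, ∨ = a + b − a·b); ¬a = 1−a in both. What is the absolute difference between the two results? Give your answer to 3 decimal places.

0.077

Under Łukasiewicz:
  x5 AND x2 = max(0, a+b−1) on (0.34, 0.88) = 0.22
  x2 AND x4 = max(0, a+b−1) on (0.88, 0.32) = 0.20
  (x5 AND x2) OR (x2 AND x4) = min(1, a+b) on (0.22, 0.20) = 0.42
  → value = 0.4200
Under algebraic product:
  x5 AND x2 = a·b on (0.3400, 0.8800) = 0.2992
  x2 AND x4 = a·b on (0.8800, 0.3200) = 0.2816
  (x5 AND x2) OR (x2 AND x4) = a + b − a·b on (0.2992, 0.2816) = 0.4965
  → value = 0.4965
|0.4200 − 0.4965| = 0.077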